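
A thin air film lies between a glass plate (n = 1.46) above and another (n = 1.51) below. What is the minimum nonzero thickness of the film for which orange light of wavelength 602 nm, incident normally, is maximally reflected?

Ray reflecting at the top interface goes from n = 1.46 toward n = 1.0: no phase shift.
Ray reflecting at the bottom interface goes from n = 1.0 toward n = 1.51: a half-wave phase shift.
The two reflections differ by half a wavelength.
For bright reflection here: 2 n t = (m + ½) λ.
Minimum at m = 0: t = λ / (4 n) = 602 / (4 × 1.0) = 151 nm.

151 nm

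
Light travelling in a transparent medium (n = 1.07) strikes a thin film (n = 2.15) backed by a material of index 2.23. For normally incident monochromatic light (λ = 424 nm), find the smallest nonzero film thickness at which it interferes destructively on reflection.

49.3 nm

Ray reflecting at the top interface goes from n = 1.07 toward n = 2.15: a half-wave phase shift.
Bottom surface (2.15 → 2.23): reflection off a higher-index medium gives a half-wave phase shift.
Net: no relative phase inversion (both shifts match).
For weak reflection here: 2 n t = (m + ½) λ.
Minimum at m = 0: t = λ / (4 n) = 424 / (4 × 2.15) = 49.3 nm.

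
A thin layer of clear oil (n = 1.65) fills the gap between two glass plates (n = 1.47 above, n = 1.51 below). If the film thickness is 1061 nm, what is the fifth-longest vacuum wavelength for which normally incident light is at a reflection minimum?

700 nm

Top surface (1.47 → 1.65): reflection off a higher-index medium gives a half-wave phase shift.
At the lower boundary (n = 1.65 to n = 1.51) the reflected ray undergoes no phase shift.
Exactly one π shift → a net half-wave offset.
For minimum reflection here: 2 n t = m λ.
λ = 2 n t / m. The fifth-longest wavelength is m = 5: λ = 2 × 1.65 × 1061 / 5.00 = 700 nm.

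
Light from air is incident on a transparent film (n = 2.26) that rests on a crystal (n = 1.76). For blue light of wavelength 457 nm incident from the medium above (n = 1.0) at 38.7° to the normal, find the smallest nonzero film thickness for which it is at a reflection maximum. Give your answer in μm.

Ray reflecting at the top interface goes from n = 1.0 toward n = 2.26: a half-wave phase shift.
Bottom surface (2.26 → 1.76): reflection off a lower-index medium gives no phase shift.
Exactly one π shift → a net half-wave offset.
So the condition for constructive reflection is 2 n t cos θ_r = (m + ½) λ.
Snell's law: 1.0 sin 38.7° = 2.26 sin θ_r → sin θ_r = 0.277, cos θ_r = 0.961.
Minimum at m = 0: t = λ / (4 n cos θ_r) = 457 / (4 × 2.26 × 0.961) = 52.6 nm.

0.0526 μm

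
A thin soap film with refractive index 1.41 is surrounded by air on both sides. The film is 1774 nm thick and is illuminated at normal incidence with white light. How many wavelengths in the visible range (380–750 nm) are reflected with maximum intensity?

6

Top surface (1.0 → 1.41): reflection off a higher-index medium gives a half-wave phase shift.
At the lower boundary (n = 1.41 to n = 1.0) the reflected ray undergoes no phase shift.
Exactly one π shift → a net half-wave offset.
For strong reflection here: 2 n t = (m + ½) λ.
λ = 2 n t / (m + ½) = 5003 / (m + ½) nm.
m=6: 770 nm (IR); m=7: 667 nm (visible); m=8: 589 nm (visible); m=9: 527 nm (visible); m=10: 476 nm (visible); m=11: 435 nm (visible); m=12: 400 nm (visible); m=13: 371 nm (UV).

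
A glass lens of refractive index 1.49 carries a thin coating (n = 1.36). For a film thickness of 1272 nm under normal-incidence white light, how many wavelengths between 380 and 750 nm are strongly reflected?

Ray reflecting at the top interface goes from n = 1.0 toward n = 1.36: a half-wave phase shift.
Ray reflecting at the bottom interface goes from n = 1.36 toward n = 1.49: a half-wave phase shift.
Zero or two π shifts → no net half-wave offset.
With no net inversion, constructive interference in reflection requires 2 n t = m λ.
λ = 2 n t / m = 3460 / m nm.
m=4: 865 nm (IR); m=5: 692 nm (visible); m=6: 577 nm (visible); m=7: 494 nm (visible); m=8: 432 nm (visible); m=9: 384 nm (visible); m=10: 346 nm (UV).

5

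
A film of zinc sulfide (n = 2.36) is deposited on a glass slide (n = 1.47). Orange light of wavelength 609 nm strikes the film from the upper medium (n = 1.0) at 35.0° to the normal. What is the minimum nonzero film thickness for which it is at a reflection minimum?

Ray reflecting at the top interface goes from n = 1.0 toward n = 2.36: a half-wave phase shift.
Bottom surface (2.36 → 1.47): reflection off a lower-index medium gives no phase shift.
Exactly one π shift → a net half-wave offset.
For minimum reflection here: 2 n t cos θ_r = m λ.
Snell's law: 1.0 sin 35.0° = 2.36 sin θ_r → sin θ_r = 0.243, cos θ_r = 0.970.
Minimum nonzero at m = 1: t = λ / (2 n cos θ_r) = 609 / (2 × 2.36 × 0.970) = 133 nm.

133 nm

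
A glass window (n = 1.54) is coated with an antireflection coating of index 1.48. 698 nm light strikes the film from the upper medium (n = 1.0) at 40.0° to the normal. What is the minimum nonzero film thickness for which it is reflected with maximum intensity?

Ray reflecting at the top interface goes from n = 1.0 toward n = 1.48: a half-wave phase shift.
Bottom surface (1.48 → 1.54): reflection off a higher-index medium gives a half-wave phase shift.
The two reflections carry the same phase change, so no net offset.
For strong reflection here: 2 n t cos θ_r = m λ.
Snell's law: 1.0 sin 40.0° = 1.48 sin θ_r → sin θ_r = 0.434, cos θ_r = 0.901.
Minimum nonzero at m = 1: t = λ / (2 n cos θ_r) = 698 / (2 × 1.48 × 0.901) = 262 nm.

262 nm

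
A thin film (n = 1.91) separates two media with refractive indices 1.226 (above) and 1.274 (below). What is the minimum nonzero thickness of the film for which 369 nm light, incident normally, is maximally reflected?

Top surface (1.226 → 1.91): reflection off a higher-index medium gives a half-wave phase shift.
Ray reflecting at the bottom interface goes from n = 1.91 toward n = 1.274: no phase shift.
Exactly one π shift → a net half-wave offset.
For strong reflection here: 2 n t = (m + ½) λ.
Minimum at m = 0: t = λ / (4 n) = 369 / (4 × 1.91) = 48.3 nm.

48.3 nm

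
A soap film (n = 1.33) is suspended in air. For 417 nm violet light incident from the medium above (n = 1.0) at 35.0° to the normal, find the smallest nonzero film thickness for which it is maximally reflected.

86.9 nm

At the upper boundary (n = 1.0 to n = 1.33) the reflected ray undergoes a half-wave phase shift.
Bottom surface (1.33 → 1.0): reflection off a lower-index medium gives no phase shift.
Exactly one π shift → a net half-wave offset.
With one net inversion, constructive interference in reflection requires 2 n t cos θ_r = (m + ½) λ.
Snell's law: 1.0 sin 35.0° = 1.33 sin θ_r → sin θ_r = 0.431, cos θ_r = 0.902.
Minimum at m = 0: t = λ / (4 n cos θ_r) = 417 / (4 × 1.33 × 0.902) = 86.9 nm.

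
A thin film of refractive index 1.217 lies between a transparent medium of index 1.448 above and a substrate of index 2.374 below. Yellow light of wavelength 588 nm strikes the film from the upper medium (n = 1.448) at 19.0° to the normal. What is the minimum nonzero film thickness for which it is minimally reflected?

262 nm

Top surface (1.448 → 1.217): reflection off a lower-index medium gives no phase shift.
Bottom surface (1.217 → 2.374): reflection off a higher-index medium gives a half-wave phase shift.
Exactly one π shift → a net half-wave offset.
For weak reflection here: 2 n t cos θ_r = m λ.
Snell's law: 1.448 sin 19.0° = 1.217 sin θ_r → sin θ_r = 0.387, cos θ_r = 0.922.
Minimum nonzero at m = 1: t = λ / (2 n cos θ_r) = 588 / (2 × 1.217 × 0.922) = 262 nm.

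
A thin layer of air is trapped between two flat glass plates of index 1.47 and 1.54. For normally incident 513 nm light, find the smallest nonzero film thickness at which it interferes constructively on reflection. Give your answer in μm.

At the upper boundary (n = 1.47 to n = 1.0) the reflected ray undergoes no phase shift.
At the lower boundary (n = 1.0 to n = 1.54) the reflected ray undergoes a half-wave phase shift.
The two reflections differ by half a wavelength.
With one net inversion, constructive interference in reflection requires 2 n t = (m + ½) λ.
Minimum at m = 0: t = λ / (4 n) = 513 / (4 × 1.0) = 128 nm.

0.128 μm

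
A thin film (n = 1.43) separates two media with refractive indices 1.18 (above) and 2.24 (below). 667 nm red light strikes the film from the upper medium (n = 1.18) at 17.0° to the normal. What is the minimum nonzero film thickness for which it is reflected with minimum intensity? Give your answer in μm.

0.120 μm

Top surface (1.18 → 1.43): reflection off a higher-index medium gives a half-wave phase shift.
Bottom surface (1.43 → 2.24): reflection off a higher-index medium gives a half-wave phase shift.
Net: no relative phase inversion (both shifts match).
For minimum reflection here: 2 n t cos θ_r = (m + ½) λ.
Snell's law: 1.18 sin 17.0° = 1.43 sin θ_r → sin θ_r = 0.241, cos θ_r = 0.970.
Minimum at m = 0: t = λ / (4 n cos θ_r) = 667 / (4 × 1.43 × 0.970) = 120 nm.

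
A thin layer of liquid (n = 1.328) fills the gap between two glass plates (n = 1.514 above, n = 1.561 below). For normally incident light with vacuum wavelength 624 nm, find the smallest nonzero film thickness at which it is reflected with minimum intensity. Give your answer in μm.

0.235 μm

Ray reflecting at the top interface goes from n = 1.514 toward n = 1.328: no phase shift.
Bottom surface (1.328 → 1.561): reflection off a higher-index medium gives a half-wave phase shift.
The two reflections differ by half a wavelength.
So the condition for destructive reflection is 2 n t = m λ.
Minimum nonzero at m = 1: t = λ / (2 n) = 624 / (2 × 1.328) = 235 nm.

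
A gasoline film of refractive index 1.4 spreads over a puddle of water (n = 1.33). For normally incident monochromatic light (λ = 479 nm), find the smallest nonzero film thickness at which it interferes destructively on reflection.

Ray reflecting at the top interface goes from n = 1.0 toward n = 1.4: a half-wave phase shift.
At the lower boundary (n = 1.4 to n = 1.33) the reflected ray undergoes no phase shift.
Exactly one π shift → a net half-wave offset.
So the condition for destructive reflection is 2 n t = m λ.
Minimum nonzero at m = 1: t = λ / (2 n) = 479 / (2 × 1.4) = 171 nm.

171 nm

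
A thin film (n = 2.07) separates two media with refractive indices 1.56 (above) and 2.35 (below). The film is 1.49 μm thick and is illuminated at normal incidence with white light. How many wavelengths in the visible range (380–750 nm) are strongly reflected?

Ray reflecting at the top interface goes from n = 1.56 toward n = 2.07: a half-wave phase shift.
At the lower boundary (n = 2.07 to n = 2.35) the reflected ray undergoes a half-wave phase shift.
Net: no relative phase inversion (both shifts match).
So the condition for constructive reflection is 2 n t = m λ.
λ = 2 n t / m = 6169 / m nm.
m=8: 771 nm (IR); m=9: 685 nm (visible); m=10: 617 nm (visible); m=11: 561 nm (visible); m=12: 514 nm (visible); m=13: 475 nm (visible); m=14: 441 nm (visible); m=15: 411 nm (visible); m=16: 386 nm (visible); m=17: 363 nm (UV).

8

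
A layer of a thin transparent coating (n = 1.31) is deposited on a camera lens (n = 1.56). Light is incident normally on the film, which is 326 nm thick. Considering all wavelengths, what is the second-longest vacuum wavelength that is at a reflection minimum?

569 nm

Top surface (1.0 → 1.31): reflection off a higher-index medium gives a half-wave phase shift.
Bottom surface (1.31 → 1.56): reflection off a higher-index medium gives a half-wave phase shift.
The two reflections carry the same phase change, so no net offset.
With no net inversion, destructive interference in reflection requires 2 n t = (m + ½) λ.
λ = 2 n t / (m + ½). The second-longest wavelength is m = 1: λ = 2 × 1.31 × 326 / 1.50 = 569 nm.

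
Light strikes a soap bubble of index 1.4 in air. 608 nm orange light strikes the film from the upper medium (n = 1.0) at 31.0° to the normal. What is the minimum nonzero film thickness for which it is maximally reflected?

Ray reflecting at the top interface goes from n = 1.0 toward n = 1.4: a half-wave phase shift.
At the lower boundary (n = 1.4 to n = 1.0) the reflected ray undergoes no phase shift.
Exactly one π shift → a net half-wave offset.
So the condition for constructive reflection is 2 n t cos θ_r = (m + ½) λ.
Snell's law: 1.0 sin 31.0° = 1.4 sin θ_r → sin θ_r = 0.368, cos θ_r = 0.930.
Minimum at m = 0: t = λ / (4 n cos θ_r) = 608 / (4 × 1.4 × 0.930) = 117 nm.

117 nm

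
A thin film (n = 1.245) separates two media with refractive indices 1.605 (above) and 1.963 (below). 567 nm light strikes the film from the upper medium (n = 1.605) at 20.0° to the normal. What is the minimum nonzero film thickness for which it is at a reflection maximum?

127 nm

Ray reflecting at the top interface goes from n = 1.605 toward n = 1.245: no phase shift.
Bottom surface (1.245 → 1.963): reflection off a higher-index medium gives a half-wave phase shift.
The two reflections differ by half a wavelength.
So the condition for constructive reflection is 2 n t cos θ_r = (m + ½) λ.
Snell's law: 1.605 sin 20.0° = 1.245 sin θ_r → sin θ_r = 0.441, cos θ_r = 0.898.
Minimum at m = 0: t = λ / (4 n cos θ_r) = 567 / (4 × 1.245 × 0.898) = 127 nm.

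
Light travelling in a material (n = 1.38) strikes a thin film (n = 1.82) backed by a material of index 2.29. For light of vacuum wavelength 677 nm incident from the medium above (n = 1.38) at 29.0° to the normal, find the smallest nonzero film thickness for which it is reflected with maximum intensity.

200 nm

At the upper boundary (n = 1.38 to n = 1.82) the reflected ray undergoes a half-wave phase shift.
At the lower boundary (n = 1.82 to n = 2.29) the reflected ray undergoes a half-wave phase shift.
Net: no relative phase inversion (both shifts match).
So the condition for constructive reflection is 2 n t cos θ_r = m λ.
Snell's law: 1.38 sin 29.0° = 1.82 sin θ_r → sin θ_r = 0.368, cos θ_r = 0.930.
Minimum nonzero at m = 1: t = λ / (2 n cos θ_r) = 677 / (2 × 1.82 × 0.930) = 200 nm.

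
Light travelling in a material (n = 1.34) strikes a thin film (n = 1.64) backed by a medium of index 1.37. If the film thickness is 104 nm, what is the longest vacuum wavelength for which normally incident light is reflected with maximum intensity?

Ray reflecting at the top interface goes from n = 1.34 toward n = 1.64: a half-wave phase shift.
At the lower boundary (n = 1.64 to n = 1.37) the reflected ray undergoes no phase shift.
Exactly one π shift → a net half-wave offset.
So the condition for constructive reflection is 2 n t = (m + ½) λ.
λ = 2 n t / (m + ½). The longest wavelength is m = 0: λ = 2 × 1.64 × 104 / 0.500 = 682 nm.

682 nm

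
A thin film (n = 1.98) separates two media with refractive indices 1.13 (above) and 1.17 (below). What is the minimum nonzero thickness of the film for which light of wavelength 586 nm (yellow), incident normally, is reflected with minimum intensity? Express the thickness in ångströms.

Ray reflecting at the top interface goes from n = 1.13 toward n = 1.98: a half-wave phase shift.
Bottom surface (1.98 → 1.17): reflection off a lower-index medium gives no phase shift.
Net: one phase inversion between the two reflected rays.
So the condition for destructive reflection is 2 n t = m λ.
Minimum nonzero at m = 1: t = λ / (2 n) = 586 / (2 × 1.98) = 148 nm.

1480 Å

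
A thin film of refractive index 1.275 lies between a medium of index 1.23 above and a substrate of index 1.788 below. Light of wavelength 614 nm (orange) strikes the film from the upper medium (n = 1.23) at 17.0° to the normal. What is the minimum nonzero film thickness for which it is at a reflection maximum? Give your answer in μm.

0.251 μm

Top surface (1.23 → 1.275): reflection off a higher-index medium gives a half-wave phase shift.
Bottom surface (1.275 → 1.788): reflection off a higher-index medium gives a half-wave phase shift.
The two reflections carry the same phase change, so no net offset.
With no net inversion, constructive interference in reflection requires 2 n t cos θ_r = m λ.
Snell's law: 1.23 sin 17.0° = 1.275 sin θ_r → sin θ_r = 0.282, cos θ_r = 0.959.
Minimum nonzero at m = 1: t = λ / (2 n cos θ_r) = 614 / (2 × 1.275 × 0.959) = 251 nm.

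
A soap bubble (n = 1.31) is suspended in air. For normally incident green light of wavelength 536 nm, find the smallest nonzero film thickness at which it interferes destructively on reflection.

At the upper boundary (n = 1.0 to n = 1.31) the reflected ray undergoes a half-wave phase shift.
Ray reflecting at the bottom interface goes from n = 1.31 toward n = 1.0: no phase shift.
The two reflections differ by half a wavelength.
So the condition for destructive reflection is 2 n t = m λ.
Minimum nonzero at m = 1: t = λ / (2 n) = 536 / (2 × 1.31) = 205 nm.

205 nm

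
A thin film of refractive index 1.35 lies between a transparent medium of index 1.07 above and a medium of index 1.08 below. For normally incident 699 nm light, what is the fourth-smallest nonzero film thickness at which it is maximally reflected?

Ray reflecting at the top interface goes from n = 1.07 toward n = 1.35: a half-wave phase shift.
Bottom surface (1.35 → 1.08): reflection off a lower-index medium gives no phase shift.
Exactly one π shift → a net half-wave offset.
So the condition for constructive reflection is 2 n t = (m + ½) λ.
The fourth-smallest nonzero thickness corresponds to m = 3: t = (m + ½) λ / (2 n) = 3.50 × 699 / (2 × 1.35) = 906 nm.

906 nm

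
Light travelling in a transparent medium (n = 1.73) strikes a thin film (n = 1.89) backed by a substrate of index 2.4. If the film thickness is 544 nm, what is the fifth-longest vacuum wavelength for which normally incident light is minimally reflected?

At the upper boundary (n = 1.73 to n = 1.89) the reflected ray undergoes a half-wave phase shift.
Bottom surface (1.89 → 2.4): reflection off a higher-index medium gives a half-wave phase shift.
Net: no relative phase inversion (both shifts match).
With no net inversion, destructive interference in reflection requires 2 n t = (m + ½) λ.
λ = 2 n t / (m + ½). The fifth-longest wavelength is m = 4: λ = 2 × 1.89 × 544 / 4.50 = 457 nm.

457 nm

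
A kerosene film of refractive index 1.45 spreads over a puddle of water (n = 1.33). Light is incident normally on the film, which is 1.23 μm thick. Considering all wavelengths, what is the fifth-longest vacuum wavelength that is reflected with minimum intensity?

713 nm

Ray reflecting at the top interface goes from n = 1.0 toward n = 1.45: a half-wave phase shift.
Ray reflecting at the bottom interface goes from n = 1.45 toward n = 1.33: no phase shift.
Exactly one π shift → a net half-wave offset.
So the condition for destructive reflection is 2 n t = m λ.
λ = 2 n t / m. The fifth-longest wavelength is m = 5: λ = 2 × 1.45 × 1230 / 5.00 = 713 nm.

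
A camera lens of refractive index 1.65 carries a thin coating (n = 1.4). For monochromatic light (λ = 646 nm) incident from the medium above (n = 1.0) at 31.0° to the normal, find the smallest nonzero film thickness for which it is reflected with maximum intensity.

248 nm

At the upper boundary (n = 1.0 to n = 1.4) the reflected ray undergoes a half-wave phase shift.
Bottom surface (1.4 → 1.65): reflection off a higher-index medium gives a half-wave phase shift.
Net: no relative phase inversion (both shifts match).
With no net inversion, constructive interference in reflection requires 2 n t cos θ_r = m λ.
Snell's law: 1.0 sin 31.0° = 1.4 sin θ_r → sin θ_r = 0.368, cos θ_r = 0.930.
Minimum nonzero at m = 1: t = λ / (2 n cos θ_r) = 646 / (2 × 1.4 × 0.930) = 248 nm.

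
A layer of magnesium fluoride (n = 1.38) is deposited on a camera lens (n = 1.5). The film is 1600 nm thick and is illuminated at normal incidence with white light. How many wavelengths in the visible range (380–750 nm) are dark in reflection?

At the upper boundary (n = 1.0 to n = 1.38) the reflected ray undergoes a half-wave phase shift.
At the lower boundary (n = 1.38 to n = 1.5) the reflected ray undergoes a half-wave phase shift.
The two reflections carry the same phase change, so no net offset.
So the condition for destructive reflection is 2 n t = (m + ½) λ.
λ = 2 n t / (m + ½) = 4416 / (m + ½) nm.
m=5: 803 nm (IR); m=6: 679 nm (visible); m=7: 589 nm (visible); m=8: 520 nm (visible); m=9: 465 nm (visible); m=10: 421 nm (visible); m=11: 384 nm (visible); m=12: 353 nm (UV).

6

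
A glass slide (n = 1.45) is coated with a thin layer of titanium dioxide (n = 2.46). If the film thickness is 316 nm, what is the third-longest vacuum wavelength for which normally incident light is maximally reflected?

Ray reflecting at the top interface goes from n = 1.0 toward n = 2.46: a half-wave phase shift.
Bottom surface (2.46 → 1.45): reflection off a lower-index medium gives no phase shift.
The two reflections differ by half a wavelength.
So the condition for constructive reflection is 2 n t = (m + ½) λ.
λ = 2 n t / (m + ½). The third-longest wavelength is m = 2: λ = 2 × 2.46 × 316 / 2.50 = 622 nm.

622 nm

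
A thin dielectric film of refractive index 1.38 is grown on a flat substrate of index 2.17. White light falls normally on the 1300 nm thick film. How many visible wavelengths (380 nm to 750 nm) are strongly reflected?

5

Ray reflecting at the top interface goes from n = 1.0 toward n = 1.38: a half-wave phase shift.
Bottom surface (1.38 → 2.17): reflection off a higher-index medium gives a half-wave phase shift.
Zero or two π shifts → no net half-wave offset.
For maximum reflection here: 2 n t = m λ.
λ = 2 n t / m = 3588 / m nm.
m=4: 897 nm (IR); m=5: 718 nm (visible); m=6: 598 nm (visible); m=7: 513 nm (visible); m=8: 449 nm (visible); m=9: 399 nm (visible); m=10: 359 nm (UV).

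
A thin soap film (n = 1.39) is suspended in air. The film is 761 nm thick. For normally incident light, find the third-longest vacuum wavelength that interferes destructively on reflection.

Ray reflecting at the top interface goes from n = 1.0 toward n = 1.39: a half-wave phase shift.
Ray reflecting at the bottom interface goes from n = 1.39 toward n = 1.0: no phase shift.
Net: one phase inversion between the two reflected rays.
With one net inversion, destructive interference in reflection requires 2 n t = m λ.
λ = 2 n t / m. The third-longest wavelength is m = 3: λ = 2 × 1.39 × 761 / 3.00 = 705 nm.

705 nm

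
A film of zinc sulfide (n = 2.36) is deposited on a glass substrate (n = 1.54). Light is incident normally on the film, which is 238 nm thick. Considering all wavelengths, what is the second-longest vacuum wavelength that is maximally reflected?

749 nm

Ray reflecting at the top interface goes from n = 1.0 toward n = 2.36: a half-wave phase shift.
Bottom surface (2.36 → 1.54): reflection off a lower-index medium gives no phase shift.
Exactly one π shift → a net half-wave offset.
For maximum reflection here: 2 n t = (m + ½) λ.
λ = 2 n t / (m + ½). The second-longest wavelength is m = 1: λ = 2 × 2.36 × 238 / 1.50 = 749 nm.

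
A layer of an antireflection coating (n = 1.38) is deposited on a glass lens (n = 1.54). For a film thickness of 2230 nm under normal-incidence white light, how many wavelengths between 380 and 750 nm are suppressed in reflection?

Top surface (1.0 → 1.38): reflection off a higher-index medium gives a half-wave phase shift.
Bottom surface (1.38 → 1.54): reflection off a higher-index medium gives a half-wave phase shift.
Net: no relative phase inversion (both shifts match).
For weak reflection here: 2 n t = (m + ½) λ.
λ = 2 n t / (m + ½) = 6155 / (m + ½) nm.
m=7: 821 nm (IR); m=8: 724 nm (visible); m=9: 648 nm (visible); m=10: 586 nm (visible); m=11: 535 nm (visible); m=12: 492 nm (visible); m=13: 456 nm (visible); m=14: 424 nm (visible); m=15: 397 nm (visible); m=16: 373 nm (UV).

8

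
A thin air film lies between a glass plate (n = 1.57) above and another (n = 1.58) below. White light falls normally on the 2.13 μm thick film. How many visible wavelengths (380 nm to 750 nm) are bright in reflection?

5

Top surface (1.57 → 1.0): reflection off a lower-index medium gives no phase shift.
Ray reflecting at the bottom interface goes from n = 1.0 toward n = 1.58: a half-wave phase shift.
The two reflections differ by half a wavelength.
So the condition for constructive reflection is 2 n t = (m + ½) λ.
λ = 2 n t / (m + ½) = 4260 / (m + ½) nm.
m=5: 775 nm (IR); m=6: 655 nm (visible); m=7: 568 nm (visible); m=8: 501 nm (visible); m=9: 448 nm (visible); m=10: 406 nm (visible); m=11: 370 nm (UV).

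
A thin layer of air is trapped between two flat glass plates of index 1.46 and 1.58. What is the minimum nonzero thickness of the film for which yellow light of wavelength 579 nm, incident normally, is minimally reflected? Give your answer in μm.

0.290 μm

Top surface (1.46 → 1.0): reflection off a lower-index medium gives no phase shift.
At the lower boundary (n = 1.0 to n = 1.58) the reflected ray undergoes a half-wave phase shift.
Exactly one π shift → a net half-wave offset.
So the condition for destructive reflection is 2 n t = m λ.
Minimum nonzero at m = 1: t = λ / (2 n) = 579 / (2 × 1.0) = 290 nm.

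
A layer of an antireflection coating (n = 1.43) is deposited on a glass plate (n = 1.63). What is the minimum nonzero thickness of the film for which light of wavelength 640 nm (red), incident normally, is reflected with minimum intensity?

112 nm

Top surface (1.0 → 1.43): reflection off a higher-index medium gives a half-wave phase shift.
Ray reflecting at the bottom interface goes from n = 1.43 toward n = 1.63: a half-wave phase shift.
Net: no relative phase inversion (both shifts match).
So the condition for destructive reflection is 2 n t = (m + ½) λ.
Minimum at m = 0: t = λ / (4 n) = 640 / (4 × 1.43) = 112 nm.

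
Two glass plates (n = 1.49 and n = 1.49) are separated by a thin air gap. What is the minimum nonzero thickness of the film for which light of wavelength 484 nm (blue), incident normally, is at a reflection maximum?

Top surface (1.49 → 1.0): reflection off a lower-index medium gives no phase shift.
At the lower boundary (n = 1.0 to n = 1.49) the reflected ray undergoes a half-wave phase shift.
Net: one phase inversion between the two reflected rays.
For maximum reflection here: 2 n t = (m + ½) λ.
Minimum at m = 0: t = λ / (4 n) = 484 / (4 × 1.0) = 121 nm.

121 nm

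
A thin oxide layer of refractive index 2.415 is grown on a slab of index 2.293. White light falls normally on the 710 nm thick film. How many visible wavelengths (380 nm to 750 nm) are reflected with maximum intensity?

4

At the upper boundary (n = 1.0 to n = 2.415) the reflected ray undergoes a half-wave phase shift.
Ray reflecting at the bottom interface goes from n = 2.415 toward n = 2.293: no phase shift.
Exactly one π shift → a net half-wave offset.
For bright reflection here: 2 n t = (m + ½) λ.
λ = 2 n t / (m + ½) = 3429 / (m + ½) nm.
m=4: 762 nm (IR); m=5: 624 nm (visible); m=6: 528 nm (visible); m=7: 457 nm (visible); m=8: 403 nm (visible); m=9: 361 nm (UV).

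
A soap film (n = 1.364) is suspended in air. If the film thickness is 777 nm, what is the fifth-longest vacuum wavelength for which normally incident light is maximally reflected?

At the upper boundary (n = 1.0 to n = 1.364) the reflected ray undergoes a half-wave phase shift.
At the lower boundary (n = 1.364 to n = 1.0) the reflected ray undergoes no phase shift.
Exactly one π shift → a net half-wave offset.
So the condition for constructive reflection is 2 n t = (m + ½) λ.
λ = 2 n t / (m + ½). The fifth-longest wavelength is m = 4: λ = 2 × 1.364 × 777 / 4.50 = 471 nm.

471 nm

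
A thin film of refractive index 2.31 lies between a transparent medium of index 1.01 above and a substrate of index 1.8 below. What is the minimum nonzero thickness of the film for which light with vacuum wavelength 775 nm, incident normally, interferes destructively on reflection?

Ray reflecting at the top interface goes from n = 1.01 toward n = 2.31: a half-wave phase shift.
At the lower boundary (n = 2.31 to n = 1.8) the reflected ray undergoes no phase shift.
The two reflections differ by half a wavelength.
With one net inversion, destructive interference in reflection requires 2 n t = m λ.
Minimum nonzero at m = 1: t = λ / (2 n) = 775 / (2 × 2.31) = 168 nm.

168 nm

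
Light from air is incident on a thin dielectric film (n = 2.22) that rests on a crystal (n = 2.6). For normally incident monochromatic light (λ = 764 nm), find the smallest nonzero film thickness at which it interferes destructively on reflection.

Top surface (1.0 → 2.22): reflection off a higher-index medium gives a half-wave phase shift.
Bottom surface (2.22 → 2.6): reflection off a higher-index medium gives a half-wave phase shift.
Zero or two π shifts → no net half-wave offset.
For weak reflection here: 2 n t = (m + ½) λ.
Minimum at m = 0: t = λ / (4 n) = 764 / (4 × 2.22) = 86.0 nm.

86.0 nm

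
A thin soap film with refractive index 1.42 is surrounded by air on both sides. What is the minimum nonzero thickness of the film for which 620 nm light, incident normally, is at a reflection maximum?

Top surface (1.0 → 1.42): reflection off a higher-index medium gives a half-wave phase shift.
Ray reflecting at the bottom interface goes from n = 1.42 toward n = 1.0: no phase shift.
Net: one phase inversion between the two reflected rays.
With one net inversion, constructive interference in reflection requires 2 n t = (m + ½) λ.
Minimum at m = 0: t = λ / (4 n) = 620 / (4 × 1.42) = 109 nm.

109 nm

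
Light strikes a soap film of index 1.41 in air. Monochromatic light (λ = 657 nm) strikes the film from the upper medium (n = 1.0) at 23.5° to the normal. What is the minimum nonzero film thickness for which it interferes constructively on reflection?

Top surface (1.0 → 1.41): reflection off a higher-index medium gives a half-wave phase shift.
At the lower boundary (n = 1.41 to n = 1.0) the reflected ray undergoes no phase shift.
Exactly one π shift → a net half-wave offset.
For bright reflection here: 2 n t cos θ_r = (m + ½) λ.
Snell's law: 1.0 sin 23.5° = 1.41 sin θ_r → sin θ_r = 0.283, cos θ_r = 0.959.
Minimum at m = 0: t = λ / (4 n cos θ_r) = 657 / (4 × 1.41 × 0.959) = 121 nm.

121 nm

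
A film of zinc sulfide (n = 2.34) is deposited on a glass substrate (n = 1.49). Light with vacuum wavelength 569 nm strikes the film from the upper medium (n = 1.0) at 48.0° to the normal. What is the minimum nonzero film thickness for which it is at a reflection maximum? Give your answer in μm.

At the upper boundary (n = 1.0 to n = 2.34) the reflected ray undergoes a half-wave phase shift.
At the lower boundary (n = 2.34 to n = 1.49) the reflected ray undergoes no phase shift.
Exactly one π shift → a net half-wave offset.
For strong reflection here: 2 n t cos θ_r = (m + ½) λ.
Snell's law: 1.0 sin 48.0° = 2.34 sin θ_r → sin θ_r = 0.318, cos θ_r = 0.948.
Minimum at m = 0: t = λ / (4 n cos θ_r) = 569 / (4 × 2.34 × 0.948) = 64.1 nm.

0.0641 μm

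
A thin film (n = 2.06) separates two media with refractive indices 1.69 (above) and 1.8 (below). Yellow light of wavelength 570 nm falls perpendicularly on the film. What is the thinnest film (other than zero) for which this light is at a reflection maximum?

69.2 nm

Top surface (1.69 → 2.06): reflection off a higher-index medium gives a half-wave phase shift.
Bottom surface (2.06 → 1.8): reflection off a lower-index medium gives no phase shift.
The two reflections differ by half a wavelength.
For bright reflection here: 2 n t = (m + ½) λ.
Minimum at m = 0: t = λ / (4 n) = 570 / (4 × 2.06) = 69.2 nm.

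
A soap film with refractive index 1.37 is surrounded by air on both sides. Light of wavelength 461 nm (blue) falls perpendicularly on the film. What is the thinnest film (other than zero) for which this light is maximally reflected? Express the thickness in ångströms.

841 Å

Top surface (1.0 → 1.37): reflection off a higher-index medium gives a half-wave phase shift.
Bottom surface (1.37 → 1.0): reflection off a lower-index medium gives no phase shift.
The two reflections differ by half a wavelength.
So the condition for constructive reflection is 2 n t = (m + ½) λ.
Minimum at m = 0: t = λ / (4 n) = 461 / (4 × 1.37) = 84.1 nm.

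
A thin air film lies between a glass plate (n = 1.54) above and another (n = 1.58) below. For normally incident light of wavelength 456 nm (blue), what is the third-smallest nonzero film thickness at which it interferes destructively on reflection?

Top surface (1.54 → 1.0): reflection off a lower-index medium gives no phase shift.
Bottom surface (1.0 → 1.58): reflection off a higher-index medium gives a half-wave phase shift.
Exactly one π shift → a net half-wave offset.
So the condition for destructive reflection is 2 n t = m λ.
The third-smallest nonzero thickness corresponds to m = 3: t = m λ / (2 n) = 3.00 × 456 / (2 × 1.0) = 684 nm.

684 nm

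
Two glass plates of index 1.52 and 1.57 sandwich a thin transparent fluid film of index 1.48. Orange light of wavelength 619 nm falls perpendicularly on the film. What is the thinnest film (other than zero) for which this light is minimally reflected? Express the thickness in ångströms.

Ray reflecting at the top interface goes from n = 1.52 toward n = 1.48: no phase shift.
At the lower boundary (n = 1.48 to n = 1.57) the reflected ray undergoes a half-wave phase shift.
Net: one phase inversion between the two reflected rays.
So the condition for destructive reflection is 2 n t = m λ.
Minimum nonzero at m = 1: t = λ / (2 n) = 619 / (2 × 1.48) = 209 nm.

2091 Å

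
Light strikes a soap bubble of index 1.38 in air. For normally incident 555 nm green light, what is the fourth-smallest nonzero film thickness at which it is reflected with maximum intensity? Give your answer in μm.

0.704 μm

Ray reflecting at the top interface goes from n = 1.0 toward n = 1.38: a half-wave phase shift.
Ray reflecting at the bottom interface goes from n = 1.38 toward n = 1.0: no phase shift.
The two reflections differ by half a wavelength.
With one net inversion, constructive interference in reflection requires 2 n t = (m + ½) λ.
The fourth-smallest nonzero thickness corresponds to m = 3: t = (m + ½) λ / (2 n) = 3.50 × 555 / (2 × 1.38) = 704 nm.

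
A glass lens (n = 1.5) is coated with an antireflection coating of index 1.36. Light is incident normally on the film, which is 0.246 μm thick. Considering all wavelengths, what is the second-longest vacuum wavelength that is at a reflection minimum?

446 nm

Top surface (1.0 → 1.36): reflection off a higher-index medium gives a half-wave phase shift.
Ray reflecting at the bottom interface goes from n = 1.36 toward n = 1.5: a half-wave phase shift.
Net: no relative phase inversion (both shifts match).
For minimum reflection here: 2 n t = (m + ½) λ.
λ = 2 n t / (m + ½). The second-longest wavelength is m = 1: λ = 2 × 1.36 × 246 / 1.50 = 446 nm.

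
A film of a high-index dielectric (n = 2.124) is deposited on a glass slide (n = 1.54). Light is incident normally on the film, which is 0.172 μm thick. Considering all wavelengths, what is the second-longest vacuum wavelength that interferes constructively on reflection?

Top surface (1.0 → 2.124): reflection off a higher-index medium gives a half-wave phase shift.
Ray reflecting at the bottom interface goes from n = 2.124 toward n = 1.54: no phase shift.
The two reflections differ by half a wavelength.
For bright reflection here: 2 n t = (m + ½) λ.
λ = 2 n t / (m + ½). The second-longest wavelength is m = 1: λ = 2 × 2.124 × 172 / 1.50 = 487 nm.

487 nm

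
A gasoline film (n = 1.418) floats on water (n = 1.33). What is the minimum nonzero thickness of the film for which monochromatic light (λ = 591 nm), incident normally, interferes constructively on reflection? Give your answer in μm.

Top surface (1.0 → 1.418): reflection off a higher-index medium gives a half-wave phase shift.
Bottom surface (1.418 → 1.33): reflection off a lower-index medium gives no phase shift.
Net: one phase inversion between the two reflected rays.
For bright reflection here: 2 n t = (m + ½) λ.
Minimum at m = 0: t = λ / (4 n) = 591 / (4 × 1.418) = 104 nm.

0.104 μm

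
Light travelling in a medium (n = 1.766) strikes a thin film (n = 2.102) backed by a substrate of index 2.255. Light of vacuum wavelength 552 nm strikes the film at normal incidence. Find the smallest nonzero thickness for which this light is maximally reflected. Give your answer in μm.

Top surface (1.766 → 2.102): reflection off a higher-index medium gives a half-wave phase shift.
At the lower boundary (n = 2.102 to n = 2.255) the reflected ray undergoes a half-wave phase shift.
Zero or two π shifts → no net half-wave offset.
With no net inversion, constructive interference in reflection requires 2 n t = m λ.
The smallest nonzero thickness corresponds to m = 1: t = m λ / (2 n) = 1.00 × 552 / (2 × 2.102) = 131 nm.

0.131 μm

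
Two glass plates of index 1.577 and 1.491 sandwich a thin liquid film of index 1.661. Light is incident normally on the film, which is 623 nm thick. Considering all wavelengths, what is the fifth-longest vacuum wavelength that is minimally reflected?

414 nm

Top surface (1.577 → 1.661): reflection off a higher-index medium gives a half-wave phase shift.
At the lower boundary (n = 1.661 to n = 1.491) the reflected ray undergoes no phase shift.
The two reflections differ by half a wavelength.
So the condition for destructive reflection is 2 n t = m λ.
λ = 2 n t / m. The fifth-longest wavelength is m = 5: λ = 2 × 1.661 × 623 / 5.00 = 414 nm.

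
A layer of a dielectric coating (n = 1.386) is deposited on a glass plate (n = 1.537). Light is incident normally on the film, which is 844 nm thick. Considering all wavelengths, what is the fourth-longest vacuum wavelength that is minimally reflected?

668 nm

Top surface (1.0 → 1.386): reflection off a higher-index medium gives a half-wave phase shift.
Ray reflecting at the bottom interface goes from n = 1.386 toward n = 1.537: a half-wave phase shift.
Zero or two π shifts → no net half-wave offset.
With no net inversion, destructive interference in reflection requires 2 n t = (m + ½) λ.
λ = 2 n t / (m + ½). The fourth-longest wavelength is m = 3: λ = 2 × 1.386 × 844 / 3.50 = 668 nm.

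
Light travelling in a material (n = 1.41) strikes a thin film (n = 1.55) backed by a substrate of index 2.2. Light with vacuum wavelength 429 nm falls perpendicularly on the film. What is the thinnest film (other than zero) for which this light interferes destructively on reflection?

Ray reflecting at the top interface goes from n = 1.41 toward n = 1.55: a half-wave phase shift.
Ray reflecting at the bottom interface goes from n = 1.55 toward n = 2.2: a half-wave phase shift.
The two reflections carry the same phase change, so no net offset.
With no net inversion, destructive interference in reflection requires 2 n t = (m + ½) λ.
Minimum at m = 0: t = λ / (4 n) = 429 / (4 × 1.55) = 69.2 nm.

69.2 nm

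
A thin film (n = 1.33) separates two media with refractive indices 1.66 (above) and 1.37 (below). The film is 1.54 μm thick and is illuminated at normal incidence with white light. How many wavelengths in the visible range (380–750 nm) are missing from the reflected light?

Ray reflecting at the top interface goes from n = 1.66 toward n = 1.33: no phase shift.
Bottom surface (1.33 → 1.37): reflection off a higher-index medium gives a half-wave phase shift.
Exactly one π shift → a net half-wave offset.
So the condition for destructive reflection is 2 n t = m λ.
λ = 2 n t / m = 4096 / m nm.
m=5: 819 nm (IR); m=6: 683 nm (visible); m=7: 585 nm (visible); m=8: 512 nm (visible); m=9: 455 nm (visible); m=10: 410 nm (visible); m=11: 372 nm (UV).

5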